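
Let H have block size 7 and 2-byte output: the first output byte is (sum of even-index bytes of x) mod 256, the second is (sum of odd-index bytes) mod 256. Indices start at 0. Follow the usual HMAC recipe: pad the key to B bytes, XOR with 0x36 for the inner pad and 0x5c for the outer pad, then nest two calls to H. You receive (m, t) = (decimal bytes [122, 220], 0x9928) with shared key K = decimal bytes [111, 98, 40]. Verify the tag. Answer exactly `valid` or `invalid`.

invalid

Key decimal bytes [111, 98, 40] = 6f 62 28 is 3 bytes ≤ B = 7; zero-pad to 7 bytes: K' = 6f 62 28 00 00 00 00.
K' ⊕ ipad = 59 54 1e 36 36 36 36; K' ⊕ opad = 33 3e 74 5c 5c 5c 5c.
Inner hash: even-index sum = 447 mod 256 = 191; odd-index sum = 314 mod 256 = 58 → bf 3a.
Outer hash (recomputed tag): even-index sum = 409 mod 256 = 153; odd-index sum = 437 mod 256 = 181 → 99 b5.
Recomputed tag = 99b5; claimed = 9928 → mismatch.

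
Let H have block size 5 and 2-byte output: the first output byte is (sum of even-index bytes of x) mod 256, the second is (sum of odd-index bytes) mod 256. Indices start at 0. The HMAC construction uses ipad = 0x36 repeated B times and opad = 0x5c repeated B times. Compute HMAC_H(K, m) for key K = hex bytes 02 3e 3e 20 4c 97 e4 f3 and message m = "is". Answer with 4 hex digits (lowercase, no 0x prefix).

Key hex bytes 02 3e 3e 20 4c 97 e4 f3 is 8 bytes > B = 5, so hash it first: H(key) = 70 e8, then zero-pad to 5 bytes: K' = 70 e8 00 00 00.
K' ⊕ ipad = 46 de 36 36 36.  K' ⊕ opad = 2c b4 5c 5c 5c.
Inner input = (K'⊕ipad) ∥ m = 46 de 36 36 36 ∥ 69 73.
Inner hash: even-index sum = 293 mod 256 = 37; odd-index sum = 381 mod 256 = 125 → 25 7d.
Outer input = (K'⊕opad) ∥ inner = 2c b4 5c 5c 5c ∥ 25 7d.
Outer hash (tag): even-index sum = 353 mod 256 = 97; odd-index sum = 309 mod 256 = 53 → 61 35.

6135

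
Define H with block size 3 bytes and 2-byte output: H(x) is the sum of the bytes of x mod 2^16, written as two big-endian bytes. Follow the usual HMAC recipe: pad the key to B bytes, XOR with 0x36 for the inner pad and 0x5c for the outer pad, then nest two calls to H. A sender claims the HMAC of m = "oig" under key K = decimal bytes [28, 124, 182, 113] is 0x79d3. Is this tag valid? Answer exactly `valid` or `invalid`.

invalid

Key decimal bytes [28, 124, 182, 113] = 1c 7c b6 71 is 4 bytes > B = 3, so hash it first: H(key) = 01 bf, then zero-pad to 3 bytes: K' = 01 bf 00.
K' ⊕ ipad = 37 89 36; K' ⊕ opad = 5d e3 5c.
Inner hash: sum = 55+137+54+111+105+103 = 565 → 02 35.
Outer hash (recomputed tag): sum = 93+227+92+2+53 = 467 → 01 d3.
Recomputed tag = 01d3; claimed = 79d3 → mismatch.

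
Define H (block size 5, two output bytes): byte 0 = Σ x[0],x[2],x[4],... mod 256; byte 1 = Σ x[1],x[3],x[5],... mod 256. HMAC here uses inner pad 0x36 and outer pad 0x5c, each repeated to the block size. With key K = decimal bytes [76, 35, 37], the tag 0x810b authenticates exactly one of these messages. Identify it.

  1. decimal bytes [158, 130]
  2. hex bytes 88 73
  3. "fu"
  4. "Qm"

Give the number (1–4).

Key decimal bytes [76, 35, 37] = 4c 23 25 is 3 bytes ≤ B = 5; zero-pad to 5 bytes: K' = 4c 23 25 00 00.
K' ⊕ ipad = 7a 15 13 36 36; K' ⊕ opad = 10 7f 79 5c 5c.
m1: inner = H(7a 15 13 36 36 9e 82) = 45 e9; tag = H(10 7f 79 5c 5c 45 e9) = ce20
m2: inner = H(7a 15 13 36 36 88 73) = 36 d3; tag = H(10 7f 79 5c 5c 36 d3) = b811
m3: inner = H(7a 15 13 36 36 66 75) = 38 b1; tag = H(10 7f 79 5c 5c 38 b1) = 9613
m4: inner = H(7a 15 13 36 36 51 6d) = 30 9c; tag = H(10 7f 79 5c 5c 30 9c) = 810b ← matches

4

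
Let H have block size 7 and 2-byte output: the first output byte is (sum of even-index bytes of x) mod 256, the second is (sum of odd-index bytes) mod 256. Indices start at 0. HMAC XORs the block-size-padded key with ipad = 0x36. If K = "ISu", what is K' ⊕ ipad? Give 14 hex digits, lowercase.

7f654336363636

Key "ISu" = 49 53 75 is 3 bytes ≤ B = 7; zero-pad to 7 bytes: K' = 49 53 75 00 00 00 00.
XOR each byte with 0x36: 49⊕36=7f, 53⊕36=65, 75⊕36=43, 00⊕36=36, 00⊕36=36, 00⊕36=36, 00⊕36=36.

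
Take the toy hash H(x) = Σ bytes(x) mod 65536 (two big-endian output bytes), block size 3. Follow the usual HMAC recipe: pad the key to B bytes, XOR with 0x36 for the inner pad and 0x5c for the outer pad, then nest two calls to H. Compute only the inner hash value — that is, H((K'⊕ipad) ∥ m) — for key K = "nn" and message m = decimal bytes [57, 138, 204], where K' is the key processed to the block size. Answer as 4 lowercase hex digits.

0275

Key "nn" = 6e 6e is 2 bytes ≤ B = 3; zero-pad to 3 bytes: K' = 6e 6e 00.
K' ⊕ ipad = 58 58 36.
Inner input = 58 58 36 ∥ 39 8a cc.
Inner hash: sum = 88+88+54+57+138+204 = 629 → 02 75.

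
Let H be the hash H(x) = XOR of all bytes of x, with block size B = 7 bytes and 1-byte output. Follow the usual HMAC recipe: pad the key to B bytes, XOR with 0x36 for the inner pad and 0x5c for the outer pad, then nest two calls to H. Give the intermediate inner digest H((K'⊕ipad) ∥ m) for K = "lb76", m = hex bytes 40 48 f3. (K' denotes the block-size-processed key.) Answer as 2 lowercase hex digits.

c2

Key "lb76" = 6c 62 37 36 is 4 bytes ≤ B = 7; zero-pad to 7 bytes: K' = 6c 62 37 36 00 00 00.
K' ⊕ ipad = 5a 54 01 00 36 36 36.
Inner input = 5a 54 01 00 36 36 36 ∥ 40 48 f3.
Inner hash: XOR 5a⊕54⊕01⊕00⊕36⊕36⊕36⊕40⊕48⊕f3 = c2.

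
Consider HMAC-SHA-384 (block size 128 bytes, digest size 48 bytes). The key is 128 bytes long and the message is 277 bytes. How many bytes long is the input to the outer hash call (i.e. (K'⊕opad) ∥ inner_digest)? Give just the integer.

176

Key is 128 ≤ 128 bytes, zero-padded: |K'| = 128.
Outer input = (K'⊕opad) ∥ H(inner) → 128 + 48 = 176 bytes.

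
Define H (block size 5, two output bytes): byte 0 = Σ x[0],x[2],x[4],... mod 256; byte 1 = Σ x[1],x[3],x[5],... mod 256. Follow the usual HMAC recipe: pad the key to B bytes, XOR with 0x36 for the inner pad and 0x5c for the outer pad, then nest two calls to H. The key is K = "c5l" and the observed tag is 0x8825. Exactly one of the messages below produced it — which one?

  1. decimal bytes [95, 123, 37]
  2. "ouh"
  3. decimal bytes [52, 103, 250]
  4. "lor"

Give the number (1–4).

1

Key "c5l" = 63 35 6c is 3 bytes ≤ B = 5; zero-pad to 5 bytes: K' = 63 35 6c 00 00.
K' ⊕ ipad = 55 03 5a 36 36; K' ⊕ opad = 3f 69 30 5c 5c.
m1: inner = H(55 03 5a 36 36 5f 7b 25) = 60 bd; tag = H(3f 69 30 5c 5c 60 bd) = 8825 ← matches
m2: inner = H(55 03 5a 36 36 6f 75 68) = 5a 10; tag = H(3f 69 30 5c 5c 5a 10) = db1f
m3: inner = H(55 03 5a 36 36 34 67 fa) = 4c 67; tag = H(3f 69 30 5c 5c 4c 67) = 3211
m4: inner = H(55 03 5a 36 36 6c 6f 72) = 54 17; tag = H(3f 69 30 5c 5c 54 17) = e219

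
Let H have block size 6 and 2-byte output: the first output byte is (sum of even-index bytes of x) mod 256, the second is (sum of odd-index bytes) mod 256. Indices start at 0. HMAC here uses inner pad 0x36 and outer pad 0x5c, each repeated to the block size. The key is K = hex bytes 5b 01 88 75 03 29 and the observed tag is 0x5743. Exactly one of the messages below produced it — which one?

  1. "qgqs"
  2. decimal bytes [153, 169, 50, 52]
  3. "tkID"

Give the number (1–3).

Key hex bytes 5b 01 88 75 03 29 is exactly B = 6 bytes: K' = 5b 01 88 75 03 29.
K' ⊕ ipad = 6d 37 be 43 35 1f; K' ⊕ opad = 07 5d d4 29 5f 75.
m1: inner = H(6d 37 be 43 35 1f 71 67 71 73) = 42 73; tag = H(07 5d d4 29 5f 75 42 73) = 7c6e
m2: inner = H(6d 37 be 43 35 1f 99 a9 32 34) = 2b 76; tag = H(07 5d d4 29 5f 75 2b 76) = 6571
m3: inner = H(6d 37 be 43 35 1f 74 6b 49 44) = 1d 48; tag = H(07 5d d4 29 5f 75 1d 48) = 5743 ← matches

3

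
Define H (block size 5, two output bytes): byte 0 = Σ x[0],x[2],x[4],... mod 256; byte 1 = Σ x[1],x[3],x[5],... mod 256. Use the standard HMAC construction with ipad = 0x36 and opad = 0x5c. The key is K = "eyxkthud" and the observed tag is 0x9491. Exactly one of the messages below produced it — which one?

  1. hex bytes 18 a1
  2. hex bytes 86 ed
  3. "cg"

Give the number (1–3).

2

Key "eyxkthud" = 65 79 78 6b 74 68 75 64 is 8 bytes > B = 5, so hash it first: H(key) = c6 b0, then zero-pad to 5 bytes: K' = c6 b0 00 00 00.
K' ⊕ ipad = f0 86 36 36 36; K' ⊕ opad = 9a ec 5c 5c 5c.
m1: inner = H(f0 86 36 36 36 18 a1) = fd d4; tag = H(9a ec 5c 5c 5c fd d4) = 2645
m2: inner = H(f0 86 36 36 36 86 ed) = 49 42; tag = H(9a ec 5c 5c 5c 49 42) = 9491 ← matches
m3: inner = H(f0 86 36 36 36 63 67) = c3 1f; tag = H(9a ec 5c 5c 5c c3 1f) = 710b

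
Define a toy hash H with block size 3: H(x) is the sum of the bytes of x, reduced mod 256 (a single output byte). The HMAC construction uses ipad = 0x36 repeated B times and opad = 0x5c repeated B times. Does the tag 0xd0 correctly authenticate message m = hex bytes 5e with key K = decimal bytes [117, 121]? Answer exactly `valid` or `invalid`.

Key decimal bytes [117, 121] = 75 79 is 2 bytes ≤ B = 3; zero-pad to 3 bytes: K' = 75 79 00.
K' ⊕ ipad = 43 4f 36; K' ⊕ opad = 29 25 5c.
Inner hash: sum = 67+79+54+94 = 294; mod 256 = 38 → 26.
Outer hash (recomputed tag): sum = 41+37+92+38 = 208 → d0.
Recomputed tag = d0; claimed = d0 → match.

valid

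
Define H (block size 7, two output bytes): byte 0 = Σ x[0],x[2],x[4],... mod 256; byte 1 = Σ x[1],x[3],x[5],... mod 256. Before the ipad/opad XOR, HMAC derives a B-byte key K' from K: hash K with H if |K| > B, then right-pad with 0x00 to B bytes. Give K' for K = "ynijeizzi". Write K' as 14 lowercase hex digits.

2abb0000000000

|K| = 9 > B = 7, so first hash the key.
H(K): even-index sum = 554 mod 256 = 42; odd-index sum = 443 mod 256 = 187 → 2a bb.
Zero-pad H(K) = 2a bb to 7 bytes: K' = 2a bb 00 00 00 00 00.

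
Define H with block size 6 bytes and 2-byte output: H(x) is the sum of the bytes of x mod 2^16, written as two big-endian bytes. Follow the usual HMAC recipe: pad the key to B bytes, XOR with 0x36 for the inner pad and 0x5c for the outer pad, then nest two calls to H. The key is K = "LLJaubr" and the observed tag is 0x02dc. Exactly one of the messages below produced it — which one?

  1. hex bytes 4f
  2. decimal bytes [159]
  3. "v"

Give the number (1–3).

Key "LLJaubr" = 4c 4c 4a 61 75 62 72 is 7 bytes > B = 6, so hash it first: H(key) = 02 8c, then zero-pad to 6 bytes: K' = 02 8c 00 00 00 00.
K' ⊕ ipad = 34 ba 36 36 36 36; K' ⊕ opad = 5e d0 5c 5c 5c 5c.
m1: inner = H(34 ba 36 36 36 36 4f) = 02 15; tag = H(5e d0 5c 5c 5c 5c 02 15) = 02b5
m2: inner = H(34 ba 36 36 36 36 9f) = 02 65; tag = H(5e d0 5c 5c 5c 5c 02 65) = 0305
m3: inner = H(34 ba 36 36 36 36 76) = 02 3c; tag = H(5e d0 5c 5c 5c 5c 02 3c) = 02dc ← matches

3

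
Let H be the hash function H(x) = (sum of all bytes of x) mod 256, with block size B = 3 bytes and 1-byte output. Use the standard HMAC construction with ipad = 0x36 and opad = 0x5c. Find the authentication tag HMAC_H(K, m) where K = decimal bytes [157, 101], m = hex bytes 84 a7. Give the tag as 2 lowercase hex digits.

b5

Key decimal bytes [157, 101] = 9d 65 is 2 bytes ≤ B = 3; zero-pad to 3 bytes: K' = 9d 65 00.
K' ⊕ ipad = ab 53 36.  K' ⊕ opad = c1 39 5c.
Inner input = (K'⊕ipad) ∥ m = ab 53 36 ∥ 84 a7.
Inner hash: sum = 171+83+54+132+167 = 607; mod 256 = 95 → 5f.
Outer input = (K'⊕opad) ∥ inner = c1 39 5c ∥ 5f.
Outer hash (tag): sum = 193+57+92+95 = 437; mod 256 = 181 → b5.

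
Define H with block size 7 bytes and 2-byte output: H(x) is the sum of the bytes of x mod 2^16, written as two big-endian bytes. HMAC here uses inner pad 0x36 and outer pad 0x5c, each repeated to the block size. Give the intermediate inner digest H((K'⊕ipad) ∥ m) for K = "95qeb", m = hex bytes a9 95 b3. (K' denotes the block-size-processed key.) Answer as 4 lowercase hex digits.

Key "95qeb" = 39 35 71 65 62 is 5 bytes ≤ B = 7; zero-pad to 7 bytes: K' = 39 35 71 65 62 00 00.
K' ⊕ ipad = 0f 03 47 53 54 36 36.
Inner input = 0f 03 47 53 54 36 36 ∥ a9 95 b3.
Inner hash: sum = 15+3+71+83+84+54+54+169+149+179 = 861 → 03 5d.

035d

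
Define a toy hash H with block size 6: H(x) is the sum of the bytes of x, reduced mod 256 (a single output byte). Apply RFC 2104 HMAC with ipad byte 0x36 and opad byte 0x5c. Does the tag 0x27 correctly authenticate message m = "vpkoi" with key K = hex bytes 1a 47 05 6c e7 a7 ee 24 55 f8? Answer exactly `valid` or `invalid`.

Key hex bytes 1a 47 05 6c e7 a7 ee 24 55 f8 is 10 bytes > B = 6, so hash it first: H(key) = bf, then zero-pad to 6 bytes: K' = bf 00 00 00 00 00.
K' ⊕ ipad = 89 36 36 36 36 36; K' ⊕ opad = e3 5c 5c 5c 5c 5c.
Inner hash: sum = 137+54+54+54+54+54+118+112+107+111+105 = 960; mod 256 = 192 → c0.
Outer hash (recomputed tag): sum = 227+92+92+92+92+92+192 = 879; mod 256 = 111 → 6f.
Recomputed tag = 6f; claimed = 27 → mismatch.

invalid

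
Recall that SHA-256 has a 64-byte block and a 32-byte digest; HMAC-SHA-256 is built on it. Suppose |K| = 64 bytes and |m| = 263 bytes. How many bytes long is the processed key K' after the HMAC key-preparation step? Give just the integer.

64

Key is 64 ≤ 64 bytes, zero-padded: |K'| = 64.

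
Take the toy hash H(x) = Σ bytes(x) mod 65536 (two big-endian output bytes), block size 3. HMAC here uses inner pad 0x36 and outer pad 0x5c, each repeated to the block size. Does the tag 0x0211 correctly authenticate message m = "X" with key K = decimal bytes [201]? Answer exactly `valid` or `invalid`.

valid

Key decimal bytes [201] = c9 is 1 byte ≤ B = 3; zero-pad to 3 bytes: K' = c9 00 00.
K' ⊕ ipad = ff 36 36; K' ⊕ opad = 95 5c 5c.
Inner hash: sum = 255+54+54+88 = 451 → 01 c3.
Outer hash (recomputed tag): sum = 149+92+92+1+195 = 529 → 02 11.
Recomputed tag = 0211; claimed = 0211 → match.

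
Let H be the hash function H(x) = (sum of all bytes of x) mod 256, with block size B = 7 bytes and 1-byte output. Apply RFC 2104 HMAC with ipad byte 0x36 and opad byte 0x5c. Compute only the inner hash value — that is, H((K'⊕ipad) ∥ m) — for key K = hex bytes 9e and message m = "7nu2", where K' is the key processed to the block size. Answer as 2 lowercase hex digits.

38

Key hex bytes 9e is 1 byte ≤ B = 7; zero-pad to 7 bytes: K' = 9e 00 00 00 00 00 00.
K' ⊕ ipad = a8 36 36 36 36 36 36.
Inner input = a8 36 36 36 36 36 36 ∥ 37 6e 75 32.
Inner hash: sum = 168+54+54+54+54+54+54+55+110+117+50 = 824; mod 256 = 56 → 38.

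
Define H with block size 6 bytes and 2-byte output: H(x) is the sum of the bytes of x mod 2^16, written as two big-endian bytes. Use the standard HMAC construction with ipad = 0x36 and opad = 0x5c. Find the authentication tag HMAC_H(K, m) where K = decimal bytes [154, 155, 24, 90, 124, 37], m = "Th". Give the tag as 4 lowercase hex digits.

Key decimal bytes [154, 155, 24, 90, 124, 37] = 9a 9b 18 5a 7c 25 is exactly B = 6 bytes: K' = 9a 9b 18 5a 7c 25.
K' ⊕ ipad = ac ad 2e 6c 4a 13.  K' ⊕ opad = c6 c7 44 06 20 79.
Inner input = (K'⊕ipad) ∥ m = ac ad 2e 6c 4a 13 ∥ 54 68.
Inner hash: sum = 172+173+46+108+74+19+84+104 = 780 → 03 0c.
Outer input = (K'⊕opad) ∥ inner = c6 c7 44 06 20 79 ∥ 03 0c.
Outer hash (tag): sum = 198+199+68+6+32+121+3+12 = 639 → 02 7f.

027f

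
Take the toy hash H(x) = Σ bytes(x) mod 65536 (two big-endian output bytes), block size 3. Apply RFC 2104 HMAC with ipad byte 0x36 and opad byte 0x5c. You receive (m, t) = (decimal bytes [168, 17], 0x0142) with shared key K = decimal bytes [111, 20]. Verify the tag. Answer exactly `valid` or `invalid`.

Key decimal bytes [111, 20] = 6f 14 is 2 bytes ≤ B = 3; zero-pad to 3 bytes: K' = 6f 14 00.
K' ⊕ ipad = 59 22 36; K' ⊕ opad = 33 48 5c.
Inner hash: sum = 89+34+54+168+17 = 362 → 01 6a.
Outer hash (recomputed tag): sum = 51+72+92+1+106 = 322 → 01 42.
Recomputed tag = 0142; claimed = 0142 → match.

valid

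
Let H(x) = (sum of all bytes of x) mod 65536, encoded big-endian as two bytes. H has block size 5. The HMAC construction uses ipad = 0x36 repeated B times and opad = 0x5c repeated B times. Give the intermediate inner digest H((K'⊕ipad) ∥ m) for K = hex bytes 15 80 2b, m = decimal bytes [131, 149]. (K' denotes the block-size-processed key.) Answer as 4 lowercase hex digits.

027a

Key hex bytes 15 80 2b is 3 bytes ≤ B = 5; zero-pad to 5 bytes: K' = 15 80 2b 00 00.
K' ⊕ ipad = 23 b6 1d 36 36.
Inner input = 23 b6 1d 36 36 ∥ 83 95.
Inner hash: sum = 35+182+29+54+54+131+149 = 634 → 02 7a.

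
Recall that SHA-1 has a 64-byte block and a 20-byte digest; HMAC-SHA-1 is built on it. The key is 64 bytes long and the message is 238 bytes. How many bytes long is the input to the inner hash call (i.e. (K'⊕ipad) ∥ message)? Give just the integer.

302

Key is 64 ≤ 64 bytes, zero-padded: |K'| = 64.
Inner input = (K'⊕ipad) ∥ m → 64 + 238 = 302 bytes.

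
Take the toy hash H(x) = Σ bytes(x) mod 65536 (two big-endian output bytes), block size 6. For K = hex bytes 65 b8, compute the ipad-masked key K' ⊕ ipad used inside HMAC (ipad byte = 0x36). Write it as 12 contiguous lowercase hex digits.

Key hex bytes 65 b8 is 2 bytes ≤ B = 6; zero-pad to 6 bytes: K' = 65 b8 00 00 00 00.
XOR each byte with 0x36: 65⊕36=53, b8⊕36=8e, 00⊕36=36, 00⊕36=36, 00⊕36=36, 00⊕36=36.

538e36363636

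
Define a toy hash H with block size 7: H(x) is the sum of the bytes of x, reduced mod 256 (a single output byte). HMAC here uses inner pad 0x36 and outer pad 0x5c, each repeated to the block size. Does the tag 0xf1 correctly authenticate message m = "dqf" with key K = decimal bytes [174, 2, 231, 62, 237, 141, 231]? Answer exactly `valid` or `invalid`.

valid

Key decimal bytes [174, 2, 231, 62, 237, 141, 231] = ae 02 e7 3e ed 8d e7 is exactly B = 7 bytes: K' = ae 02 e7 3e ed 8d e7.
K' ⊕ ipad = 98 34 d1 08 db bb d1; K' ⊕ opad = f2 5e bb 62 b1 d1 bb.
Inner hash: sum = 152+52+209+8+219+187+209+100+113+102 = 1351; mod 256 = 71 → 47.
Outer hash (recomputed tag): sum = 242+94+187+98+177+209+187+71 = 1265; mod 256 = 241 → f1.
Recomputed tag = f1; claimed = f1 → match.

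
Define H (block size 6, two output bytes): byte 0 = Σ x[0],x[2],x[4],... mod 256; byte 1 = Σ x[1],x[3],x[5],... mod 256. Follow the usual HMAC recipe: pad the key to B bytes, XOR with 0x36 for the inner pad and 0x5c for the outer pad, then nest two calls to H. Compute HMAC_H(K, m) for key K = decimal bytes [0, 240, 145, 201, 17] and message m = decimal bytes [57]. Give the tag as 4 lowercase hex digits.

b398

Key decimal bytes [0, 240, 145, 201, 17] = 00 f0 91 c9 11 is 5 bytes ≤ B = 6; zero-pad to 6 bytes: K' = 00 f0 91 c9 11 00.
K' ⊕ ipad = 36 c6 a7 ff 27 36.  K' ⊕ opad = 5c ac cd 95 4d 5c.
Inner input = (K'⊕ipad) ∥ m = 36 c6 a7 ff 27 36 ∥ 39.
Inner hash: even-index sum = 317 mod 256 = 61; odd-index sum = 507 mod 256 = 251 → 3d fb.
Outer input = (K'⊕opad) ∥ inner = 5c ac cd 95 4d 5c ∥ 3d fb.
Outer hash (tag): even-index sum = 435 mod 256 = 179; odd-index sum = 664 mod 256 = 152 → b3 98.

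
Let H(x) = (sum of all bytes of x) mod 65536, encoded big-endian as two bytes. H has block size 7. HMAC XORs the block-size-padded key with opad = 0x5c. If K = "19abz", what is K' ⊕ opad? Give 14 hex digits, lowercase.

Key "19abz" = 31 39 61 62 7a is 5 bytes ≤ B = 7; zero-pad to 7 bytes: K' = 31 39 61 62 7a 00 00.
XOR each byte with 0x5c: 31⊕5c=6d, 39⊕5c=65, 61⊕5c=3d, 62⊕5c=3e, 7a⊕5c=26, 00⊕5c=5c, 00⊕5c=5c.

6d653d3e265c5c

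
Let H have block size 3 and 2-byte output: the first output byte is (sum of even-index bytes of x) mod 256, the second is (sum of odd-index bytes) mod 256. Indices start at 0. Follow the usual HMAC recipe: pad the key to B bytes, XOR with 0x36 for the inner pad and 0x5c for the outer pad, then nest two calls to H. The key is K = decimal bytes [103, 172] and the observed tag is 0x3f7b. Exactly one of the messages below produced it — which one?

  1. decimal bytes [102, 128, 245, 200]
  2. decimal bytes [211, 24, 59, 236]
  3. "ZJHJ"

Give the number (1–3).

2

Key decimal bytes [103, 172] = 67 ac is 2 bytes ≤ B = 3; zero-pad to 3 bytes: K' = 67 ac 00.
K' ⊕ ipad = 51 9a 36; K' ⊕ opad = 3b f0 5c.
m1: inner = H(51 9a 36 66 80 f5 c8) = cf f5; tag = H(3b f0 5c cf f5) = 8cbf
m2: inner = H(51 9a 36 d3 18 3b ec) = 8b a8; tag = H(3b f0 5c 8b a8) = 3f7b ← matches
m3: inner = H(51 9a 36 5a 4a 48 4a) = 1b 3c; tag = H(3b f0 5c 1b 3c) = d30b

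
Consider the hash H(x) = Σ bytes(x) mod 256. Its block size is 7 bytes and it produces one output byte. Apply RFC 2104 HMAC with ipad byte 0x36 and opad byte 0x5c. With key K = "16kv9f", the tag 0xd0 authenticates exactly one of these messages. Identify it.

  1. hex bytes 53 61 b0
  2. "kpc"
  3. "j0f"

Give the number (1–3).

Key "16kv9f" = 31 36 6b 76 39 66 is 6 bytes ≤ B = 7; zero-pad to 7 bytes: K' = 31 36 6b 76 39 66 00.
K' ⊕ ipad = 07 00 5d 40 0f 50 36; K' ⊕ opad = 6d 6a 37 2a 65 3a 5c.
m1: inner = H(07 00 5d 40 0f 50 36 53 61 b0) = 9d; tag = H(6d 6a 37 2a 65 3a 5c 9d) = d0 ← matches
m2: inner = H(07 00 5d 40 0f 50 36 6b 70 63) = 77; tag = H(6d 6a 37 2a 65 3a 5c 77) = aa
m3: inner = H(07 00 5d 40 0f 50 36 6a 30 66) = 39; tag = H(6d 6a 37 2a 65 3a 5c 39) = 6c

1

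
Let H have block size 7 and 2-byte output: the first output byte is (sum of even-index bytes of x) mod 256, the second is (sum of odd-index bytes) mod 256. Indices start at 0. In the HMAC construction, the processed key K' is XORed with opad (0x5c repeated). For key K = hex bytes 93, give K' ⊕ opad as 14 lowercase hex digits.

Key hex bytes 93 is 1 byte ≤ B = 7; zero-pad to 7 bytes: K' = 93 00 00 00 00 00 00.
XOR each byte with 0x5c: 93⊕5c=cf, 00⊕5c=5c, 00⊕5c=5c, 00⊕5c=5c, 00⊕5c=5c, 00⊕5c=5c, 00⊕5c=5c.

cf5c5c5c5c5c5c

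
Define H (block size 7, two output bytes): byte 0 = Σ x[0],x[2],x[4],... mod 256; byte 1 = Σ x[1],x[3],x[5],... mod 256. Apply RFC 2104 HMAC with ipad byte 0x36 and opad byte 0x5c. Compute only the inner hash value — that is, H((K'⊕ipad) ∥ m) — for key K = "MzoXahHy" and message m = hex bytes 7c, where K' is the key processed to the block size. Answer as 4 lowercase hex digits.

f56d

Key "MzoXahHy" = 4d 7a 6f 58 61 68 48 79 is 8 bytes > B = 7, so hash it first: H(key) = 65 b3, then zero-pad to 7 bytes: K' = 65 b3 00 00 00 00 00.
K' ⊕ ipad = 53 85 36 36 36 36 36.
Inner input = 53 85 36 36 36 36 36 ∥ 7c.
Inner hash: even-index sum = 245 mod 256 = 245; odd-index sum = 365 mod 256 = 109 → f5 6d.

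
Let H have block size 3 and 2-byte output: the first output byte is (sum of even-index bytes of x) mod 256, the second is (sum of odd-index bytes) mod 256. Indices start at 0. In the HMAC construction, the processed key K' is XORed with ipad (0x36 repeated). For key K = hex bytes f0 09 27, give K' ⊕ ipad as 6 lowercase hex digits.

c63f11

Key hex bytes f0 09 27 is exactly B = 3 bytes: K' = f0 09 27.
XOR each byte with 0x36: f0⊕36=c6, 09⊕36=3f, 27⊕36=11.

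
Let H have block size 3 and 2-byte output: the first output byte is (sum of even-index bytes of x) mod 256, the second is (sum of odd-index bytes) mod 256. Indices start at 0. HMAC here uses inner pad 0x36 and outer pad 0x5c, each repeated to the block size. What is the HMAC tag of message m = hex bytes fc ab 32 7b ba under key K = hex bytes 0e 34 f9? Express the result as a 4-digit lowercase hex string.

Key hex bytes 0e 34 f9 is exactly B = 3 bytes: K' = 0e 34 f9.
K' ⊕ ipad = 38 02 cf.  K' ⊕ opad = 52 68 a5.
Inner input = (K'⊕ipad) ∥ m = 38 02 cf ∥ fc ab 32 7b ba.
Inner hash: even-index sum = 557 mod 256 = 45; odd-index sum = 490 mod 256 = 234 → 2d ea.
Outer input = (K'⊕opad) ∥ inner = 52 68 a5 ∥ 2d ea.
Outer hash (tag): even-index sum = 481 mod 256 = 225; odd-index sum = 149 mod 256 = 149 → e1 95.

e195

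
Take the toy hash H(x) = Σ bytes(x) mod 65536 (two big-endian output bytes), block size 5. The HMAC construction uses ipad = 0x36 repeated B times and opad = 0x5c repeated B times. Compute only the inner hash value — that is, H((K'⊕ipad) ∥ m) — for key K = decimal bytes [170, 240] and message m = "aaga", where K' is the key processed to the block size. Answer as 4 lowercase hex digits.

Key decimal bytes [170, 240] = aa f0 is 2 bytes ≤ B = 5; zero-pad to 5 bytes: K' = aa f0 00 00 00.
K' ⊕ ipad = 9c c6 36 36 36.
Inner input = 9c c6 36 36 36 ∥ 61 61 67 61.
Inner hash: sum = 156+198+54+54+54+97+97+103+97 = 910 → 03 8e.

038e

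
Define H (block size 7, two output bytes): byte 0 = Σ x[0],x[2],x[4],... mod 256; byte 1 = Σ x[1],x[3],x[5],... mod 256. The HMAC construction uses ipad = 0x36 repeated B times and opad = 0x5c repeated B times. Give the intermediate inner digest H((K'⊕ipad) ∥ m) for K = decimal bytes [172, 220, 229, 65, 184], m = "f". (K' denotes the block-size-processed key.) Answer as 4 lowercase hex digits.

31fd

Key decimal bytes [172, 220, 229, 65, 184] = ac dc e5 41 b8 is 5 bytes ≤ B = 7; zero-pad to 7 bytes: K' = ac dc e5 41 b8 00 00.
K' ⊕ ipad = 9a ea d3 77 8e 36 36.
Inner input = 9a ea d3 77 8e 36 36 ∥ 66.
Inner hash: even-index sum = 561 mod 256 = 49; odd-index sum = 509 mod 256 = 253 → 31 fd.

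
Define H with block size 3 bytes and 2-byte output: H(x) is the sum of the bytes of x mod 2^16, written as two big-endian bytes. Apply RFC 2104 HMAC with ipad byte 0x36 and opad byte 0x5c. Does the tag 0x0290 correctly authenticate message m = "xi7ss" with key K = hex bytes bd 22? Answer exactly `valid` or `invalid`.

Key hex bytes bd 22 is 2 bytes ≤ B = 3; zero-pad to 3 bytes: K' = bd 22 00.
K' ⊕ ipad = 8b 14 36; K' ⊕ opad = e1 7e 5c.
Inner hash: sum = 139+20+54+120+105+55+115+115 = 723 → 02 d3.
Outer hash (recomputed tag): sum = 225+126+92+2+211 = 656 → 02 90.
Recomputed tag = 0290; claimed = 0290 → match.

valid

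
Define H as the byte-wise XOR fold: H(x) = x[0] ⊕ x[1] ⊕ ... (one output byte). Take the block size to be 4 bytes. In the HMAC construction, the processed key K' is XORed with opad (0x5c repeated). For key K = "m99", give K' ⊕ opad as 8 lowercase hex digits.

3165655c

Key "m99" = 6d 39 39 is 3 bytes ≤ B = 4; zero-pad to 4 bytes: K' = 6d 39 39 00.
XOR each byte with 0x5c: 6d⊕5c=31, 39⊕5c=65, 39⊕5c=65, 00⊕5c=5c.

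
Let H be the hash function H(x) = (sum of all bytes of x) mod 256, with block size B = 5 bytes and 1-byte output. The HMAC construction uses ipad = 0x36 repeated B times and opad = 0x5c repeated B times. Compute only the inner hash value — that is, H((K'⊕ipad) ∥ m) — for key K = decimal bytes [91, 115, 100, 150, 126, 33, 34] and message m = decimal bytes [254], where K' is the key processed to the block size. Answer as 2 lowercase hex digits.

95

Key decimal bytes [91, 115, 100, 150, 126, 33, 34] = 5b 73 64 96 7e 21 22 is 7 bytes > B = 5, so hash it first: H(key) = 89, then zero-pad to 5 bytes: K' = 89 00 00 00 00.
K' ⊕ ipad = bf 36 36 36 36.
Inner input = bf 36 36 36 36 ∥ fe.
Inner hash: sum = 191+54+54+54+54+254 = 661; mod 256 = 149 → 95.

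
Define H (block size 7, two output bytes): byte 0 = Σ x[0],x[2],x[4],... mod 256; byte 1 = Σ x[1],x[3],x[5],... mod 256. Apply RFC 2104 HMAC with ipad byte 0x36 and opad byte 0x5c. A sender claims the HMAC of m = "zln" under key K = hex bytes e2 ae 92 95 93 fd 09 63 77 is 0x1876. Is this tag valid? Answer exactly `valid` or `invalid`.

invalid

Key hex bytes e2 ae 92 95 93 fd 09 63 77 is 9 bytes > B = 7, so hash it first: H(key) = 87 a3, then zero-pad to 7 bytes: K' = 87 a3 00 00 00 00 00.
K' ⊕ ipad = b1 95 36 36 36 36 36; K' ⊕ opad = db ff 5c 5c 5c 5c 5c.
Inner hash: even-index sum = 447 mod 256 = 191; odd-index sum = 489 mod 256 = 233 → bf e9.
Outer hash (recomputed tag): even-index sum = 728 mod 256 = 216; odd-index sum = 630 mod 256 = 118 → d8 76.
Recomputed tag = d876; claimed = 1876 → mismatch.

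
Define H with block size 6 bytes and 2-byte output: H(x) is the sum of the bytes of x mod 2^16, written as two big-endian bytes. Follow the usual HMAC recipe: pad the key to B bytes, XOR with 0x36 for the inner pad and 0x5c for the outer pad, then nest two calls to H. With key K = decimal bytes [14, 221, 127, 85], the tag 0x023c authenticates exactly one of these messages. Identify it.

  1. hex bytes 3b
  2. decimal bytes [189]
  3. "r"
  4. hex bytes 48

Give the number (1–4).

Key decimal bytes [14, 221, 127, 85] = 0e dd 7f 55 is 4 bytes ≤ B = 6; zero-pad to 6 bytes: K' = 0e dd 7f 55 00 00.
K' ⊕ ipad = 38 eb 49 63 36 36; K' ⊕ opad = 52 81 23 09 5c 5c.
m1: inner = H(38 eb 49 63 36 36 3b) = 02 76; tag = H(52 81 23 09 5c 5c 02 76) = 022f
m2: inner = H(38 eb 49 63 36 36 bd) = 02 f8; tag = H(52 81 23 09 5c 5c 02 f8) = 02b1
m3: inner = H(38 eb 49 63 36 36 72) = 02 ad; tag = H(52 81 23 09 5c 5c 02 ad) = 0266
m4: inner = H(38 eb 49 63 36 36 48) = 02 83; tag = H(52 81 23 09 5c 5c 02 83) = 023c ← matches

4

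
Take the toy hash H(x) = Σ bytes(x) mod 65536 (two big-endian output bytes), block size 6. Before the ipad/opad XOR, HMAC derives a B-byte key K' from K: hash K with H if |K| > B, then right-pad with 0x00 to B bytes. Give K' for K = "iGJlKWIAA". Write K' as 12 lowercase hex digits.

|K| = 9 > B = 6, so first hash the key.
H(K): sum = 105+71+74+108+75+87+73+65+65 = 723 → 02 d3.
Zero-pad H(K) = 02 d3 to 6 bytes: K' = 02 d3 00 00 00 00.

02d300000000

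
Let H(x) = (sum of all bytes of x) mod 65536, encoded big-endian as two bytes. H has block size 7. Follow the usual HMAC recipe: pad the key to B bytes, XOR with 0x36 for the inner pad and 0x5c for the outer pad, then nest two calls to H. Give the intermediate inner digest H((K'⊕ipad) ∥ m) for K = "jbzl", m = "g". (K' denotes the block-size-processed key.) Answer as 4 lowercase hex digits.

025f

Key "jbzl" = 6a 62 7a 6c is 4 bytes ≤ B = 7; zero-pad to 7 bytes: K' = 6a 62 7a 6c 00 00 00.
K' ⊕ ipad = 5c 54 4c 5a 36 36 36.
Inner input = 5c 54 4c 5a 36 36 36 ∥ 67.
Inner hash: sum = 92+84+76+90+54+54+54+103 = 607 → 02 5f.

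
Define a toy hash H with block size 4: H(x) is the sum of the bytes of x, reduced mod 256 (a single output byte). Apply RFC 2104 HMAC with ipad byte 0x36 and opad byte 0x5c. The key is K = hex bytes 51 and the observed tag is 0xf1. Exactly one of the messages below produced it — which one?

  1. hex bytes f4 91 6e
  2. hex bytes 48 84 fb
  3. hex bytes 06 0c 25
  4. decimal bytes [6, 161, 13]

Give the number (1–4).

Key hex bytes 51 is 1 byte ≤ B = 4; zero-pad to 4 bytes: K' = 51 00 00 00.
K' ⊕ ipad = 67 36 36 36; K' ⊕ opad = 0d 5c 5c 5c.
m1: inner = H(67 36 36 36 f4 91 6e) = fc; tag = H(0d 5c 5c 5c fc) = 1d
m2: inner = H(67 36 36 36 48 84 fb) = d0; tag = H(0d 5c 5c 5c d0) = f1 ← matches
m3: inner = H(67 36 36 36 06 0c 25) = 40; tag = H(0d 5c 5c 5c 40) = 61
m4: inner = H(67 36 36 36 06 a1 0d) = bd; tag = H(0d 5c 5c 5c bd) = de

2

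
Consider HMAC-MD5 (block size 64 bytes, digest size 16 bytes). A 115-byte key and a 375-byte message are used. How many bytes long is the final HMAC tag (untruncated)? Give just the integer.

The tag is one MD5 digest: 16 bytes.

16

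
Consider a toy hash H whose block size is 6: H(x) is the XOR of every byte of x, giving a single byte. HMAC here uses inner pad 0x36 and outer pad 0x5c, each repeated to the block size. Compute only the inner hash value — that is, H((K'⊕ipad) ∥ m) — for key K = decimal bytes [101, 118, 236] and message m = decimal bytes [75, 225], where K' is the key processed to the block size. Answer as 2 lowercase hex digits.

55

Key decimal bytes [101, 118, 236] = 65 76 ec is 3 bytes ≤ B = 6; zero-pad to 6 bytes: K' = 65 76 ec 00 00 00.
K' ⊕ ipad = 53 40 da 36 36 36.
Inner input = 53 40 da 36 36 36 ∥ 4b e1.
Inner hash: XOR 53⊕40⊕da⊕36⊕36⊕36⊕4b⊕e1 = 55.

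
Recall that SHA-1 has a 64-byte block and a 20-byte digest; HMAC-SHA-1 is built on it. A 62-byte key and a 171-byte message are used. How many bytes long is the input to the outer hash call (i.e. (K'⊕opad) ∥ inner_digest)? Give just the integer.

Key is 62 ≤ 64 bytes, zero-padded: |K'| = 64.
Outer input = (K'⊕opad) ∥ H(inner) → 64 + 20 = 84 bytes.

84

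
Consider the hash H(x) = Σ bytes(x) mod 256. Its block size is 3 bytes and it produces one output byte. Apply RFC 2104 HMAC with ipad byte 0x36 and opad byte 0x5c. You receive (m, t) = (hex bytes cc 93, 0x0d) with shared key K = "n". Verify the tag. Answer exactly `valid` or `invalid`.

Key "n" = 6e is 1 byte ≤ B = 3; zero-pad to 3 bytes: K' = 6e 00 00.
K' ⊕ ipad = 58 36 36; K' ⊕ opad = 32 5c 5c.
Inner hash: sum = 88+54+54+204+147 = 547; mod 256 = 35 → 23.
Outer hash (recomputed tag): sum = 50+92+92+35 = 269; mod 256 = 13 → 0d.
Recomputed tag = 0d; claimed = 0d → match.

valid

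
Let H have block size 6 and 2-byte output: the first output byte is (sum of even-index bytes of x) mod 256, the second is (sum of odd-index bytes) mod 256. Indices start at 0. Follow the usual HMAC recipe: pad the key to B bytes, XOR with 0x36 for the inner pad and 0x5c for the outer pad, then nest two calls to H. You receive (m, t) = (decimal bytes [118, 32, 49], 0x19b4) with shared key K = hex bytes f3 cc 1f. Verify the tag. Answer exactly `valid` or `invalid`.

invalid

Key hex bytes f3 cc 1f is 3 bytes ≤ B = 6; zero-pad to 6 bytes: K' = f3 cc 1f 00 00 00.
K' ⊕ ipad = c5 fa 29 36 36 36; K' ⊕ opad = af 90 43 5c 5c 5c.
Inner hash: even-index sum = 459 mod 256 = 203; odd-index sum = 390 mod 256 = 134 → cb 86.
Outer hash (recomputed tag): even-index sum = 537 mod 256 = 25; odd-index sum = 462 mod 256 = 206 → 19 ce.
Recomputed tag = 19ce; claimed = 19b4 → mismatch.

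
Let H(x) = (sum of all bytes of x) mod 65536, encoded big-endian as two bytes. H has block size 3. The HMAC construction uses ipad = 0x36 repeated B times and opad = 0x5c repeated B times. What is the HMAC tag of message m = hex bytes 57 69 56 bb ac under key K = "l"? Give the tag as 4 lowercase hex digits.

Key "l" = 6c is 1 byte ≤ B = 3; zero-pad to 3 bytes: K' = 6c 00 00.
K' ⊕ ipad = 5a 36 36.  K' ⊕ opad = 30 5c 5c.
Inner input = (K'⊕ipad) ∥ m = 5a 36 36 ∥ 57 69 56 bb ac.
Inner hash: sum = 90+54+54+87+105+86+187+172 = 835 → 03 43.
Outer input = (K'⊕opad) ∥ inner = 30 5c 5c ∥ 03 43.
Outer hash (tag): sum = 48+92+92+3+67 = 302 → 01 2e.

012e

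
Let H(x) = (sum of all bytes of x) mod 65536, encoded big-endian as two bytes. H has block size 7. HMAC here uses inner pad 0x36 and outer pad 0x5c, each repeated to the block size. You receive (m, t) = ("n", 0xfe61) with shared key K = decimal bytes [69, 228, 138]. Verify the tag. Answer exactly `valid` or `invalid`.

Key decimal bytes [69, 228, 138] = 45 e4 8a is 3 bytes ≤ B = 7; zero-pad to 7 bytes: K' = 45 e4 8a 00 00 00 00.
K' ⊕ ipad = 73 d2 bc 36 36 36 36; K' ⊕ opad = 19 b8 d6 5c 5c 5c 5c.
Inner hash: sum = 115+210+188+54+54+54+54+110 = 839 → 03 47.
Outer hash (recomputed tag): sum = 25+184+214+92+92+92+92+3+71 = 865 → 03 61.
Recomputed tag = 0361; claimed = fe61 → mismatch.

invalid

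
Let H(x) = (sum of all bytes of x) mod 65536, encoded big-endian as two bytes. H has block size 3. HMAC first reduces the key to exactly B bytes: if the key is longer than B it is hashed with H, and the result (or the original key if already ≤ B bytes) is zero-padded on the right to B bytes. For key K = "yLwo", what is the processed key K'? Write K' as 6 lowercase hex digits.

01ab00

|K| = 4 > B = 3, so first hash the key.
H(K): sum = 121+76+119+111 = 427 → 01 ab.
Zero-pad H(K) = 01 ab to 3 bytes: K' = 01 ab 00.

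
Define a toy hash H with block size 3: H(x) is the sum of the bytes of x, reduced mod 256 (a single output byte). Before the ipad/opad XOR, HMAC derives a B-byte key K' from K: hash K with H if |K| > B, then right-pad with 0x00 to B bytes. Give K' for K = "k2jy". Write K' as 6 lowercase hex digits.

|K| = 4 > B = 3, so first hash the key.
H(K): sum = 107+50+106+121 = 384; mod 256 = 128 → 80.
Zero-pad H(K) = 80 to 3 bytes: K' = 80 00 00.

800000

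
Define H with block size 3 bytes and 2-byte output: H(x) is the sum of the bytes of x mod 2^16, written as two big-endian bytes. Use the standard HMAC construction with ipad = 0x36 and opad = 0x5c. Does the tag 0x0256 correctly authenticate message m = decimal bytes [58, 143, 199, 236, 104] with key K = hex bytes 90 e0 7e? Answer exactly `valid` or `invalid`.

Key hex bytes 90 e0 7e is exactly B = 3 bytes: K' = 90 e0 7e.
K' ⊕ ipad = a6 d6 48; K' ⊕ opad = cc bc 22.
Inner hash: sum = 166+214+72+58+143+199+236+104 = 1192 → 04 a8.
Outer hash (recomputed tag): sum = 204+188+34+4+168 = 598 → 02 56.
Recomputed tag = 0256; claimed = 0256 → match.

valid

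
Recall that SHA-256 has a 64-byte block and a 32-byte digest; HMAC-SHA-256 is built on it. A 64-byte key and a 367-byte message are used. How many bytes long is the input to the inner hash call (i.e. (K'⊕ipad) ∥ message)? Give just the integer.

Key is 64 ≤ 64 bytes, zero-padded: |K'| = 64.
Inner input = (K'⊕ipad) ∥ m → 64 + 367 = 431 bytes.

431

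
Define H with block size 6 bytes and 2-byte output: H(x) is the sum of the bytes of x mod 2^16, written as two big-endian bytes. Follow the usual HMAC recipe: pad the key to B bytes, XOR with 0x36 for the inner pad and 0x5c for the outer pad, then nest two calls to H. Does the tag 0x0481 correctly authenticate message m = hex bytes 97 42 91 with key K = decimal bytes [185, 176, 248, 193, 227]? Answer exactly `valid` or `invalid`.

Key decimal bytes [185, 176, 248, 193, 227] = b9 b0 f8 c1 e3 is 5 bytes ≤ B = 6; zero-pad to 6 bytes: K' = b9 b0 f8 c1 e3 00.
K' ⊕ ipad = 8f 86 ce f7 d5 36; K' ⊕ opad = e5 ec a4 9d bf 5c.
Inner hash: sum = 143+134+206+247+213+54+151+66+145 = 1359 → 05 4f.
Outer hash (recomputed tag): sum = 229+236+164+157+191+92+5+79 = 1153 → 04 81.
Recomputed tag = 0481; claimed = 0481 → match.

valid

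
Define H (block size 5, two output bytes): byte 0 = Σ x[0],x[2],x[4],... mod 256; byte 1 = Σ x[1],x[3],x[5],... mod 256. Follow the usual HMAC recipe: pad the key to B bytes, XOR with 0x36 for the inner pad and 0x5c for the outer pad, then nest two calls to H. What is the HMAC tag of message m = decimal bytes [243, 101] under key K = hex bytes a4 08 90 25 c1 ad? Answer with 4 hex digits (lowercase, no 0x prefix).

7676

Key hex bytes a4 08 90 25 c1 ad is 6 bytes > B = 5, so hash it first: H(key) = f5 da, then zero-pad to 5 bytes: K' = f5 da 00 00 00.
K' ⊕ ipad = c3 ec 36 36 36.  K' ⊕ opad = a9 86 5c 5c 5c.
Inner input = (K'⊕ipad) ∥ m = c3 ec 36 36 36 ∥ f3 65.
Inner hash: even-index sum = 404 mod 256 = 148; odd-index sum = 533 mod 256 = 21 → 94 15.
Outer input = (K'⊕opad) ∥ inner = a9 86 5c 5c 5c ∥ 94 15.
Outer hash (tag): even-index sum = 374 mod 256 = 118; odd-index sum = 374 mod 256 = 118 → 76 76.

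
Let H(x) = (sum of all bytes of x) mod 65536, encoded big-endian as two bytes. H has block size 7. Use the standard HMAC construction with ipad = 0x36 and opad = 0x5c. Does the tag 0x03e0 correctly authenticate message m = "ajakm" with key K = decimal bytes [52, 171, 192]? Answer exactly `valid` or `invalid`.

Key decimal bytes [52, 171, 192] = 34 ab c0 is 3 bytes ≤ B = 7; zero-pad to 7 bytes: K' = 34 ab c0 00 00 00 00.
K' ⊕ ipad = 02 9d f6 36 36 36 36; K' ⊕ opad = 68 f7 9c 5c 5c 5c 5c.
Inner hash: sum = 2+157+246+54+54+54+54+97+106+97+107+109 = 1137 → 04 71.
Outer hash (recomputed tag): sum = 104+247+156+92+92+92+92+4+113 = 992 → 03 e0.
Recomputed tag = 03e0; claimed = 03e0 → match.

valid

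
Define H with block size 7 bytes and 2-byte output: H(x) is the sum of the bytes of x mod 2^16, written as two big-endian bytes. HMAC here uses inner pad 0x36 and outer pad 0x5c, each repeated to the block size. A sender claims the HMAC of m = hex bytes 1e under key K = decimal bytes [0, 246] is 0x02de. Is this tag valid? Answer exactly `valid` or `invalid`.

invalid

Key decimal bytes [0, 246] = 00 f6 is 2 bytes ≤ B = 7; zero-pad to 7 bytes: K' = 00 f6 00 00 00 00 00.
K' ⊕ ipad = 36 c0 36 36 36 36 36; K' ⊕ opad = 5c aa 5c 5c 5c 5c 5c.
Inner hash: sum = 54+192+54+54+54+54+54+30 = 546 → 02 22.
Outer hash (recomputed tag): sum = 92+170+92+92+92+92+92+2+34 = 758 → 02 f6.
Recomputed tag = 02f6; claimed = 02de → mismatch.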